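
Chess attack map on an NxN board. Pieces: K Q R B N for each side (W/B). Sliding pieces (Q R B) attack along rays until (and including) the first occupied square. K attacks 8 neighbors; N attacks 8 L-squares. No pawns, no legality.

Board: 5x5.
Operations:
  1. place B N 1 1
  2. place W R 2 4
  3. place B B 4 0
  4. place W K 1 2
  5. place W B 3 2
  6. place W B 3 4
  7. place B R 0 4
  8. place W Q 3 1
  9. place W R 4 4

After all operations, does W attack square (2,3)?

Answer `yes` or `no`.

Op 1: place BN@(1,1)
Op 2: place WR@(2,4)
Op 3: place BB@(4,0)
Op 4: place WK@(1,2)
Op 5: place WB@(3,2)
Op 6: place WB@(3,4)
Op 7: place BR@(0,4)
Op 8: place WQ@(3,1)
Op 9: place WR@(4,4)
Per-piece attacks for W:
  WK@(1,2): attacks (1,3) (1,1) (2,2) (0,2) (2,3) (2,1) (0,3) (0,1)
  WR@(2,4): attacks (2,3) (2,2) (2,1) (2,0) (3,4) (1,4) (0,4) [ray(1,0) blocked at (3,4); ray(-1,0) blocked at (0,4)]
  WQ@(3,1): attacks (3,2) (3,0) (4,1) (2,1) (1,1) (4,2) (4,0) (2,2) (1,3) (0,4) (2,0) [ray(0,1) blocked at (3,2); ray(-1,0) blocked at (1,1); ray(1,-1) blocked at (4,0); ray(-1,1) blocked at (0,4)]
  WB@(3,2): attacks (4,3) (4,1) (2,3) (1,4) (2,1) (1,0)
  WB@(3,4): attacks (4,3) (2,3) (1,2) [ray(-1,-1) blocked at (1,2)]
  WR@(4,4): attacks (4,3) (4,2) (4,1) (4,0) (3,4) [ray(0,-1) blocked at (4,0); ray(-1,0) blocked at (3,4)]
W attacks (2,3): yes

Answer: yes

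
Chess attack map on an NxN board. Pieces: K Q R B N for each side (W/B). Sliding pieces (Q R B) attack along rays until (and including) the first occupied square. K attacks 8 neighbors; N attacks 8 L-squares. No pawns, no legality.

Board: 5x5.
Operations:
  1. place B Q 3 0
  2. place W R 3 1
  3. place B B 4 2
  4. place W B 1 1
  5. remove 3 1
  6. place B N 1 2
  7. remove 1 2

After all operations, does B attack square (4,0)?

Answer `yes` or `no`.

Op 1: place BQ@(3,0)
Op 2: place WR@(3,1)
Op 3: place BB@(4,2)
Op 4: place WB@(1,1)
Op 5: remove (3,1)
Op 6: place BN@(1,2)
Op 7: remove (1,2)
Per-piece attacks for B:
  BQ@(3,0): attacks (3,1) (3,2) (3,3) (3,4) (4,0) (2,0) (1,0) (0,0) (4,1) (2,1) (1,2) (0,3)
  BB@(4,2): attacks (3,3) (2,4) (3,1) (2,0)
B attacks (4,0): yes

Answer: yes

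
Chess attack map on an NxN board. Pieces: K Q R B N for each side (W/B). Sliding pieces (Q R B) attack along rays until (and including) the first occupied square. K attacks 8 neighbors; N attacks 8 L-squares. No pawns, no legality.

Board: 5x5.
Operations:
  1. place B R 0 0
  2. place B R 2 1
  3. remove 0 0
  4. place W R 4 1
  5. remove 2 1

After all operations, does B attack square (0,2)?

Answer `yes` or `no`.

Answer: no

Derivation:
Op 1: place BR@(0,0)
Op 2: place BR@(2,1)
Op 3: remove (0,0)
Op 4: place WR@(4,1)
Op 5: remove (2,1)
Per-piece attacks for B:
B attacks (0,2): no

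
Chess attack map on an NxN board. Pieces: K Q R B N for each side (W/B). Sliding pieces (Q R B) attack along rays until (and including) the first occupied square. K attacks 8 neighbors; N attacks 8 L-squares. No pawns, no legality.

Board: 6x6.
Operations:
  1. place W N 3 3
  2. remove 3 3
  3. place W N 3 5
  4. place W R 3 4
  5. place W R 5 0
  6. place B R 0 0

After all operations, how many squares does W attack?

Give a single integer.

Answer: 20

Derivation:
Op 1: place WN@(3,3)
Op 2: remove (3,3)
Op 3: place WN@(3,5)
Op 4: place WR@(3,4)
Op 5: place WR@(5,0)
Op 6: place BR@(0,0)
Per-piece attacks for W:
  WR@(3,4): attacks (3,5) (3,3) (3,2) (3,1) (3,0) (4,4) (5,4) (2,4) (1,4) (0,4) [ray(0,1) blocked at (3,5)]
  WN@(3,5): attacks (4,3) (5,4) (2,3) (1,4)
  WR@(5,0): attacks (5,1) (5,2) (5,3) (5,4) (5,5) (4,0) (3,0) (2,0) (1,0) (0,0) [ray(-1,0) blocked at (0,0)]
Union (20 distinct): (0,0) (0,4) (1,0) (1,4) (2,0) (2,3) (2,4) (3,0) (3,1) (3,2) (3,3) (3,5) (4,0) (4,3) (4,4) (5,1) (5,2) (5,3) (5,4) (5,5)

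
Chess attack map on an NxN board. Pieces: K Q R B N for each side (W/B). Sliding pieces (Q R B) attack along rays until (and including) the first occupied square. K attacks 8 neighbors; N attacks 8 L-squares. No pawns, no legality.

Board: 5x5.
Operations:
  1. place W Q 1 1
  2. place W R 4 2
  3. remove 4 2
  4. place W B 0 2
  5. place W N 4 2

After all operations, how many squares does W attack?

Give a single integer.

Op 1: place WQ@(1,1)
Op 2: place WR@(4,2)
Op 3: remove (4,2)
Op 4: place WB@(0,2)
Op 5: place WN@(4,2)
Per-piece attacks for W:
  WB@(0,2): attacks (1,3) (2,4) (1,1) [ray(1,-1) blocked at (1,1)]
  WQ@(1,1): attacks (1,2) (1,3) (1,4) (1,0) (2,1) (3,1) (4,1) (0,1) (2,2) (3,3) (4,4) (2,0) (0,2) (0,0) [ray(-1,1) blocked at (0,2)]
  WN@(4,2): attacks (3,4) (2,3) (3,0) (2,1)
Union (19 distinct): (0,0) (0,1) (0,2) (1,0) (1,1) (1,2) (1,3) (1,4) (2,0) (2,1) (2,2) (2,3) (2,4) (3,0) (3,1) (3,3) (3,4) (4,1) (4,4)

Answer: 19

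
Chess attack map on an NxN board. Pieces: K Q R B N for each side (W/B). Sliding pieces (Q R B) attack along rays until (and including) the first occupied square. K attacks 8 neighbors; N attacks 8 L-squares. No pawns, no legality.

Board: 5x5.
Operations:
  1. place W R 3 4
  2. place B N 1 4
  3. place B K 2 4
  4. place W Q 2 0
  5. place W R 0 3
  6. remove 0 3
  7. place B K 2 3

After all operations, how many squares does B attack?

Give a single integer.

Answer: 10

Derivation:
Op 1: place WR@(3,4)
Op 2: place BN@(1,4)
Op 3: place BK@(2,4)
Op 4: place WQ@(2,0)
Op 5: place WR@(0,3)
Op 6: remove (0,3)
Op 7: place BK@(2,3)
Per-piece attacks for B:
  BN@(1,4): attacks (2,2) (3,3) (0,2)
  BK@(2,3): attacks (2,4) (2,2) (3,3) (1,3) (3,4) (3,2) (1,4) (1,2)
  BK@(2,4): attacks (2,3) (3,4) (1,4) (3,3) (1,3)
Union (10 distinct): (0,2) (1,2) (1,3) (1,4) (2,2) (2,3) (2,4) (3,2) (3,3) (3,4)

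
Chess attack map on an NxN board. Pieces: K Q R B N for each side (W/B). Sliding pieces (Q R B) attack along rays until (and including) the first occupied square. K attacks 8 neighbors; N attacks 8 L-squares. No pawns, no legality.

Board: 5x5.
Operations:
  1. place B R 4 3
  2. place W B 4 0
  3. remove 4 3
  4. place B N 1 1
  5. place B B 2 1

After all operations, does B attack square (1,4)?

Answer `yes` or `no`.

Op 1: place BR@(4,3)
Op 2: place WB@(4,0)
Op 3: remove (4,3)
Op 4: place BN@(1,1)
Op 5: place BB@(2,1)
Per-piece attacks for B:
  BN@(1,1): attacks (2,3) (3,2) (0,3) (3,0)
  BB@(2,1): attacks (3,2) (4,3) (3,0) (1,2) (0,3) (1,0)
B attacks (1,4): no

Answer: no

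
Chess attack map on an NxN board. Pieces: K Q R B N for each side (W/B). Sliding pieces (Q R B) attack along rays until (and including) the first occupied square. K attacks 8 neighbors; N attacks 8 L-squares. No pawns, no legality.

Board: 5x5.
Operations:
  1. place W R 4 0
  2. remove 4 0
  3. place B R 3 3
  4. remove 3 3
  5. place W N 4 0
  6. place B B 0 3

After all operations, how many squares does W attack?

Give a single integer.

Answer: 2

Derivation:
Op 1: place WR@(4,0)
Op 2: remove (4,0)
Op 3: place BR@(3,3)
Op 4: remove (3,3)
Op 5: place WN@(4,0)
Op 6: place BB@(0,3)
Per-piece attacks for W:
  WN@(4,0): attacks (3,2) (2,1)
Union (2 distinct): (2,1) (3,2)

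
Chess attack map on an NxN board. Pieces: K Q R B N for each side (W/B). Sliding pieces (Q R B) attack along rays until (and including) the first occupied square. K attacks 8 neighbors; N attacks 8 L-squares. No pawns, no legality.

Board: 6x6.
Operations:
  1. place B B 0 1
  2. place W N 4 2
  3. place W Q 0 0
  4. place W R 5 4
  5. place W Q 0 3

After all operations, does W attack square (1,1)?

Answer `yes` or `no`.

Answer: yes

Derivation:
Op 1: place BB@(0,1)
Op 2: place WN@(4,2)
Op 3: place WQ@(0,0)
Op 4: place WR@(5,4)
Op 5: place WQ@(0,3)
Per-piece attacks for W:
  WQ@(0,0): attacks (0,1) (1,0) (2,0) (3,0) (4,0) (5,0) (1,1) (2,2) (3,3) (4,4) (5,5) [ray(0,1) blocked at (0,1)]
  WQ@(0,3): attacks (0,4) (0,5) (0,2) (0,1) (1,3) (2,3) (3,3) (4,3) (5,3) (1,4) (2,5) (1,2) (2,1) (3,0) [ray(0,-1) blocked at (0,1)]
  WN@(4,2): attacks (5,4) (3,4) (2,3) (5,0) (3,0) (2,1)
  WR@(5,4): attacks (5,5) (5,3) (5,2) (5,1) (5,0) (4,4) (3,4) (2,4) (1,4) (0,4)
W attacks (1,1): yes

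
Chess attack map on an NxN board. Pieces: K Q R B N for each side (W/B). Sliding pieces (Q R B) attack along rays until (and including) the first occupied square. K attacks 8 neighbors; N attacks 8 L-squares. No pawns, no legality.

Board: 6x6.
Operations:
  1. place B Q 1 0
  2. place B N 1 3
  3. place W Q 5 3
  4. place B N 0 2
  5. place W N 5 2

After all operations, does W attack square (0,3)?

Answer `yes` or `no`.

Op 1: place BQ@(1,0)
Op 2: place BN@(1,3)
Op 3: place WQ@(5,3)
Op 4: place BN@(0,2)
Op 5: place WN@(5,2)
Per-piece attacks for W:
  WN@(5,2): attacks (4,4) (3,3) (4,0) (3,1)
  WQ@(5,3): attacks (5,4) (5,5) (5,2) (4,3) (3,3) (2,3) (1,3) (4,4) (3,5) (4,2) (3,1) (2,0) [ray(0,-1) blocked at (5,2); ray(-1,0) blocked at (1,3)]
W attacks (0,3): no

Answer: no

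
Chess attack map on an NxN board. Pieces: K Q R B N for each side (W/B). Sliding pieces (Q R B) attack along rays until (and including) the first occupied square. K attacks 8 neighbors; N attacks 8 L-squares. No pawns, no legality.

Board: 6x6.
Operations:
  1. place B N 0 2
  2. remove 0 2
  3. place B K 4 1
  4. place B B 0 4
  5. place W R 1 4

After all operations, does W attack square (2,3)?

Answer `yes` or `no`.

Op 1: place BN@(0,2)
Op 2: remove (0,2)
Op 3: place BK@(4,1)
Op 4: place BB@(0,4)
Op 5: place WR@(1,4)
Per-piece attacks for W:
  WR@(1,4): attacks (1,5) (1,3) (1,2) (1,1) (1,0) (2,4) (3,4) (4,4) (5,4) (0,4) [ray(-1,0) blocked at (0,4)]
W attacks (2,3): no

Answer: no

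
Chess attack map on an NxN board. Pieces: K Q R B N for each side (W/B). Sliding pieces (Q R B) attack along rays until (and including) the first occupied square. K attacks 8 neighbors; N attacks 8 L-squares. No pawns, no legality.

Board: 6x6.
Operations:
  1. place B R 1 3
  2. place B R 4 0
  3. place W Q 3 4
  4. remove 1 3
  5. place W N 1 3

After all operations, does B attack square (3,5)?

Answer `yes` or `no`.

Op 1: place BR@(1,3)
Op 2: place BR@(4,0)
Op 3: place WQ@(3,4)
Op 4: remove (1,3)
Op 5: place WN@(1,3)
Per-piece attacks for B:
  BR@(4,0): attacks (4,1) (4,2) (4,3) (4,4) (4,5) (5,0) (3,0) (2,0) (1,0) (0,0)
B attacks (3,5): no

Answer: no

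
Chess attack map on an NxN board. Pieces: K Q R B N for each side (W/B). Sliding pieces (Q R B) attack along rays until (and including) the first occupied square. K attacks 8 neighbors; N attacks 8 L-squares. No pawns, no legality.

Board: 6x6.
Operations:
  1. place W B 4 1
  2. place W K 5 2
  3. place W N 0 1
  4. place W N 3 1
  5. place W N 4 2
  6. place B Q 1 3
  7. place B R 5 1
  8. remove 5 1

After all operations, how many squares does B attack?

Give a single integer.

Op 1: place WB@(4,1)
Op 2: place WK@(5,2)
Op 3: place WN@(0,1)
Op 4: place WN@(3,1)
Op 5: place WN@(4,2)
Op 6: place BQ@(1,3)
Op 7: place BR@(5,1)
Op 8: remove (5,1)
Per-piece attacks for B:
  BQ@(1,3): attacks (1,4) (1,5) (1,2) (1,1) (1,0) (2,3) (3,3) (4,3) (5,3) (0,3) (2,4) (3,5) (2,2) (3,1) (0,4) (0,2) [ray(1,-1) blocked at (3,1)]
Union (16 distinct): (0,2) (0,3) (0,4) (1,0) (1,1) (1,2) (1,4) (1,5) (2,2) (2,3) (2,4) (3,1) (3,3) (3,5) (4,3) (5,3)

Answer: 16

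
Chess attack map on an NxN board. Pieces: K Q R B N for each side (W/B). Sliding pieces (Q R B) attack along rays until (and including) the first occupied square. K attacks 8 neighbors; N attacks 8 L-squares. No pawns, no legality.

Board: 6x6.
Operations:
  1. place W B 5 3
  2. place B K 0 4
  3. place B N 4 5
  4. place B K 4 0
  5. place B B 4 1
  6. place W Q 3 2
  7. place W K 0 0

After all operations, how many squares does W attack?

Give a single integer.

Op 1: place WB@(5,3)
Op 2: place BK@(0,4)
Op 3: place BN@(4,5)
Op 4: place BK@(4,0)
Op 5: place BB@(4,1)
Op 6: place WQ@(3,2)
Op 7: place WK@(0,0)
Per-piece attacks for W:
  WK@(0,0): attacks (0,1) (1,0) (1,1)
  WQ@(3,2): attacks (3,3) (3,4) (3,5) (3,1) (3,0) (4,2) (5,2) (2,2) (1,2) (0,2) (4,3) (5,4) (4,1) (2,3) (1,4) (0,5) (2,1) (1,0) [ray(1,-1) blocked at (4,1)]
  WB@(5,3): attacks (4,4) (3,5) (4,2) (3,1) (2,0)
Union (22 distinct): (0,1) (0,2) (0,5) (1,0) (1,1) (1,2) (1,4) (2,0) (2,1) (2,2) (2,3) (3,0) (3,1) (3,3) (3,4) (3,5) (4,1) (4,2) (4,3) (4,4) (5,2) (5,4)

Answer: 22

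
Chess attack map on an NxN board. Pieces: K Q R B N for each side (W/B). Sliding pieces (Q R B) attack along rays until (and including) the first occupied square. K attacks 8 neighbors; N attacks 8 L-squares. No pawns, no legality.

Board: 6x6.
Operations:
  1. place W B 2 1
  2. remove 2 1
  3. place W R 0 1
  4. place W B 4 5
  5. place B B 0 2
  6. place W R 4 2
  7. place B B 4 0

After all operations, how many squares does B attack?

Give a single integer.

Answer: 9

Derivation:
Op 1: place WB@(2,1)
Op 2: remove (2,1)
Op 3: place WR@(0,1)
Op 4: place WB@(4,5)
Op 5: place BB@(0,2)
Op 6: place WR@(4,2)
Op 7: place BB@(4,0)
Per-piece attacks for B:
  BB@(0,2): attacks (1,3) (2,4) (3,5) (1,1) (2,0)
  BB@(4,0): attacks (5,1) (3,1) (2,2) (1,3) (0,4)
Union (9 distinct): (0,4) (1,1) (1,3) (2,0) (2,2) (2,4) (3,1) (3,5) (5,1)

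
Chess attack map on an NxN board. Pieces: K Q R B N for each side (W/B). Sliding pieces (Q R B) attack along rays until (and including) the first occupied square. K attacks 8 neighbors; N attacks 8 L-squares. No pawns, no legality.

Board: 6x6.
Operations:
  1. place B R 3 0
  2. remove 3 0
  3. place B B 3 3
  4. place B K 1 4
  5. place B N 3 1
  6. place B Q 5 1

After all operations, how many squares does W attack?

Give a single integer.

Op 1: place BR@(3,0)
Op 2: remove (3,0)
Op 3: place BB@(3,3)
Op 4: place BK@(1,4)
Op 5: place BN@(3,1)
Op 6: place BQ@(5,1)
Per-piece attacks for W:
Union (0 distinct): (none)

Answer: 0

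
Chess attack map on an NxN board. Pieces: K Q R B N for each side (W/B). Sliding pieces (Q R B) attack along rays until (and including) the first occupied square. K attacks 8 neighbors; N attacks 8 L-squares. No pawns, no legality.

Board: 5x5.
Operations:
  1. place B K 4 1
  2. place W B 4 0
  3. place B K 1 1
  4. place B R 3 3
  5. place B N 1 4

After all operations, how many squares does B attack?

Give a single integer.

Answer: 19

Derivation:
Op 1: place BK@(4,1)
Op 2: place WB@(4,0)
Op 3: place BK@(1,1)
Op 4: place BR@(3,3)
Op 5: place BN@(1,4)
Per-piece attacks for B:
  BK@(1,1): attacks (1,2) (1,0) (2,1) (0,1) (2,2) (2,0) (0,2) (0,0)
  BN@(1,4): attacks (2,2) (3,3) (0,2)
  BR@(3,3): attacks (3,4) (3,2) (3,1) (3,0) (4,3) (2,3) (1,3) (0,3)
  BK@(4,1): attacks (4,2) (4,0) (3,1) (3,2) (3,0)
Union (19 distinct): (0,0) (0,1) (0,2) (0,3) (1,0) (1,2) (1,3) (2,0) (2,1) (2,2) (2,3) (3,0) (3,1) (3,2) (3,3) (3,4) (4,0) (4,2) (4,3)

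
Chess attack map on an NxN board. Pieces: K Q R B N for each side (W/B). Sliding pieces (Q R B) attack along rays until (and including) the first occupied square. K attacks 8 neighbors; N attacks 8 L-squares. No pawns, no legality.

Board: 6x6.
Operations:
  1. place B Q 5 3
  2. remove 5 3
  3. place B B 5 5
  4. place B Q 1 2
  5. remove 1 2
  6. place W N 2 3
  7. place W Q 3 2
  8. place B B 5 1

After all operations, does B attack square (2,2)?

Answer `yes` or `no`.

Op 1: place BQ@(5,3)
Op 2: remove (5,3)
Op 3: place BB@(5,5)
Op 4: place BQ@(1,2)
Op 5: remove (1,2)
Op 6: place WN@(2,3)
Op 7: place WQ@(3,2)
Op 8: place BB@(5,1)
Per-piece attacks for B:
  BB@(5,1): attacks (4,2) (3,3) (2,4) (1,5) (4,0)
  BB@(5,5): attacks (4,4) (3,3) (2,2) (1,1) (0,0)
B attacks (2,2): yes

Answer: yes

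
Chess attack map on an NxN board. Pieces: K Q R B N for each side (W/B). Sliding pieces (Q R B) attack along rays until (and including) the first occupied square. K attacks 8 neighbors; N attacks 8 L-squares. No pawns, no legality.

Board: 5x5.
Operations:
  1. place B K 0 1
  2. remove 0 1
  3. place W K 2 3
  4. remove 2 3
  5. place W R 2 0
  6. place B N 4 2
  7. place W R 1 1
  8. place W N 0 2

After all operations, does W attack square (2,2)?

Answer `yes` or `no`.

Answer: yes

Derivation:
Op 1: place BK@(0,1)
Op 2: remove (0,1)
Op 3: place WK@(2,3)
Op 4: remove (2,3)
Op 5: place WR@(2,0)
Op 6: place BN@(4,2)
Op 7: place WR@(1,1)
Op 8: place WN@(0,2)
Per-piece attacks for W:
  WN@(0,2): attacks (1,4) (2,3) (1,0) (2,1)
  WR@(1,1): attacks (1,2) (1,3) (1,4) (1,0) (2,1) (3,1) (4,1) (0,1)
  WR@(2,0): attacks (2,1) (2,2) (2,3) (2,4) (3,0) (4,0) (1,0) (0,0)
W attacks (2,2): yes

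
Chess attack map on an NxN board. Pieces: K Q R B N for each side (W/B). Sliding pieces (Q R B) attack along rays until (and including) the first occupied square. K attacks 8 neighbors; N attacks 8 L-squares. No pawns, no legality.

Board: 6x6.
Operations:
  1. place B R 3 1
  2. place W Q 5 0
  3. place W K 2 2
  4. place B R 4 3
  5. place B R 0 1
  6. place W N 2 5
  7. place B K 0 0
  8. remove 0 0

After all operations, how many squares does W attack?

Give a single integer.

Answer: 23

Derivation:
Op 1: place BR@(3,1)
Op 2: place WQ@(5,0)
Op 3: place WK@(2,2)
Op 4: place BR@(4,3)
Op 5: place BR@(0,1)
Op 6: place WN@(2,5)
Op 7: place BK@(0,0)
Op 8: remove (0,0)
Per-piece attacks for W:
  WK@(2,2): attacks (2,3) (2,1) (3,2) (1,2) (3,3) (3,1) (1,3) (1,1)
  WN@(2,5): attacks (3,3) (4,4) (1,3) (0,4)
  WQ@(5,0): attacks (5,1) (5,2) (5,3) (5,4) (5,5) (4,0) (3,0) (2,0) (1,0) (0,0) (4,1) (3,2) (2,3) (1,4) (0,5)
Union (23 distinct): (0,0) (0,4) (0,5) (1,0) (1,1) (1,2) (1,3) (1,4) (2,0) (2,1) (2,3) (3,0) (3,1) (3,2) (3,3) (4,0) (4,1) (4,4) (5,1) (5,2) (5,3) (5,4) (5,5)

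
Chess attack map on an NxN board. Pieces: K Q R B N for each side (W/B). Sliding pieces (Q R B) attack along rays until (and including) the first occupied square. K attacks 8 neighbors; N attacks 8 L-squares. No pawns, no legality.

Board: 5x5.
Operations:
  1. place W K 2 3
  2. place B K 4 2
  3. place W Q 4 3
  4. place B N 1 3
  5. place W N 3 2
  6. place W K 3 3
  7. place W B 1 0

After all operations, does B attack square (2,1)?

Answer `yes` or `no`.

Op 1: place WK@(2,3)
Op 2: place BK@(4,2)
Op 3: place WQ@(4,3)
Op 4: place BN@(1,3)
Op 5: place WN@(3,2)
Op 6: place WK@(3,3)
Op 7: place WB@(1,0)
Per-piece attacks for B:
  BN@(1,3): attacks (3,4) (2,1) (3,2) (0,1)
  BK@(4,2): attacks (4,3) (4,1) (3,2) (3,3) (3,1)
B attacks (2,1): yes

Answer: yes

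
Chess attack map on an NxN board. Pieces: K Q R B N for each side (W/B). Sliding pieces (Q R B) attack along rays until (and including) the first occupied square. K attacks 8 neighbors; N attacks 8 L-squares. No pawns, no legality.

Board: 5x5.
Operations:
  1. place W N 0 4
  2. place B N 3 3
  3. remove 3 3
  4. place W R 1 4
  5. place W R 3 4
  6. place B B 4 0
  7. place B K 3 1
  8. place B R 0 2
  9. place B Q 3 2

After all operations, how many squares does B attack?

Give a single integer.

Op 1: place WN@(0,4)
Op 2: place BN@(3,3)
Op 3: remove (3,3)
Op 4: place WR@(1,4)
Op 5: place WR@(3,4)
Op 6: place BB@(4,0)
Op 7: place BK@(3,1)
Op 8: place BR@(0,2)
Op 9: place BQ@(3,2)
Per-piece attacks for B:
  BR@(0,2): attacks (0,3) (0,4) (0,1) (0,0) (1,2) (2,2) (3,2) [ray(0,1) blocked at (0,4); ray(1,0) blocked at (3,2)]
  BK@(3,1): attacks (3,2) (3,0) (4,1) (2,1) (4,2) (4,0) (2,2) (2,0)
  BQ@(3,2): attacks (3,3) (3,4) (3,1) (4,2) (2,2) (1,2) (0,2) (4,3) (4,1) (2,3) (1,4) (2,1) (1,0) [ray(0,1) blocked at (3,4); ray(0,-1) blocked at (3,1); ray(-1,0) blocked at (0,2); ray(-1,1) blocked at (1,4)]
  BB@(4,0): attacks (3,1) [ray(-1,1) blocked at (3,1)]
Union (21 distinct): (0,0) (0,1) (0,2) (0,3) (0,4) (1,0) (1,2) (1,4) (2,0) (2,1) (2,2) (2,3) (3,0) (3,1) (3,2) (3,3) (3,4) (4,0) (4,1) (4,2) (4,3)

Answer: 21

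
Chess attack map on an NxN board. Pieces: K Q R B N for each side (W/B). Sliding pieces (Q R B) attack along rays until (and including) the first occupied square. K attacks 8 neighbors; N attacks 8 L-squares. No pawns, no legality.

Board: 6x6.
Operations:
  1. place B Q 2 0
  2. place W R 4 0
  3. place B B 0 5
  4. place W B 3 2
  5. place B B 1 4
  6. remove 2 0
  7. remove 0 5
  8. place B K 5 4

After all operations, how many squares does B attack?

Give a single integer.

Op 1: place BQ@(2,0)
Op 2: place WR@(4,0)
Op 3: place BB@(0,5)
Op 4: place WB@(3,2)
Op 5: place BB@(1,4)
Op 6: remove (2,0)
Op 7: remove (0,5)
Op 8: place BK@(5,4)
Per-piece attacks for B:
  BB@(1,4): attacks (2,5) (2,3) (3,2) (0,5) (0,3) [ray(1,-1) blocked at (3,2)]
  BK@(5,4): attacks (5,5) (5,3) (4,4) (4,5) (4,3)
Union (10 distinct): (0,3) (0,5) (2,3) (2,5) (3,2) (4,3) (4,4) (4,5) (5,3) (5,5)

Answer: 10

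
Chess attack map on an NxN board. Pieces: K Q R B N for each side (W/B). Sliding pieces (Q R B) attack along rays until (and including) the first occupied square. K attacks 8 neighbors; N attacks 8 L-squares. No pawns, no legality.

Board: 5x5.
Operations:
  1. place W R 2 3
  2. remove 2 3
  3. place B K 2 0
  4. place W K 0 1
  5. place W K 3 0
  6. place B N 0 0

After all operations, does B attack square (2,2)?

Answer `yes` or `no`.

Op 1: place WR@(2,3)
Op 2: remove (2,3)
Op 3: place BK@(2,0)
Op 4: place WK@(0,1)
Op 5: place WK@(3,0)
Op 6: place BN@(0,0)
Per-piece attacks for B:
  BN@(0,0): attacks (1,2) (2,1)
  BK@(2,0): attacks (2,1) (3,0) (1,0) (3,1) (1,1)
B attacks (2,2): no

Answer: no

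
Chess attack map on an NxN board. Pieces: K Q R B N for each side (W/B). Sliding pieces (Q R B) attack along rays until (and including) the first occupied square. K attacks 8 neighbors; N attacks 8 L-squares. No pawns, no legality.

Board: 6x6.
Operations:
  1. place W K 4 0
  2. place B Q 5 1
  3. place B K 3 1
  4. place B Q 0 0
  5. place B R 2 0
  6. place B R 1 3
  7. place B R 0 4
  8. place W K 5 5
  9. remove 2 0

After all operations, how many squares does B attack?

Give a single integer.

Answer: 31

Derivation:
Op 1: place WK@(4,0)
Op 2: place BQ@(5,1)
Op 3: place BK@(3,1)
Op 4: place BQ@(0,0)
Op 5: place BR@(2,0)
Op 6: place BR@(1,3)
Op 7: place BR@(0,4)
Op 8: place WK@(5,5)
Op 9: remove (2,0)
Per-piece attacks for B:
  BQ@(0,0): attacks (0,1) (0,2) (0,3) (0,4) (1,0) (2,0) (3,0) (4,0) (1,1) (2,2) (3,3) (4,4) (5,5) [ray(0,1) blocked at (0,4); ray(1,0) blocked at (4,0); ray(1,1) blocked at (5,5)]
  BR@(0,4): attacks (0,5) (0,3) (0,2) (0,1) (0,0) (1,4) (2,4) (3,4) (4,4) (5,4) [ray(0,-1) blocked at (0,0)]
  BR@(1,3): attacks (1,4) (1,5) (1,2) (1,1) (1,0) (2,3) (3,3) (4,3) (5,3) (0,3)
  BK@(3,1): attacks (3,2) (3,0) (4,1) (2,1) (4,2) (4,0) (2,2) (2,0)
  BQ@(5,1): attacks (5,2) (5,3) (5,4) (5,5) (5,0) (4,1) (3,1) (4,2) (3,3) (2,4) (1,5) (4,0) [ray(0,1) blocked at (5,5); ray(-1,0) blocked at (3,1); ray(-1,-1) blocked at (4,0)]
Union (31 distinct): (0,0) (0,1) (0,2) (0,3) (0,4) (0,5) (1,0) (1,1) (1,2) (1,4) (1,5) (2,0) (2,1) (2,2) (2,3) (2,4) (3,0) (3,1) (3,2) (3,3) (3,4) (4,0) (4,1) (4,2) (4,3) (4,4) (5,0) (5,2) (5,3) (5,4) (5,5)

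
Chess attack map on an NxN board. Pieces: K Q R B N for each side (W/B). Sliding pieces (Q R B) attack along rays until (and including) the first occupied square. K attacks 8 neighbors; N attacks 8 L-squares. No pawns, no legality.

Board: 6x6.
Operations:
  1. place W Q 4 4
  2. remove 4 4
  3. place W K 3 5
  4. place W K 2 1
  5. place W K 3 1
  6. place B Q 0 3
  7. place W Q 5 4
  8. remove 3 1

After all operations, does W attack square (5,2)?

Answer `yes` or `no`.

Op 1: place WQ@(4,4)
Op 2: remove (4,4)
Op 3: place WK@(3,5)
Op 4: place WK@(2,1)
Op 5: place WK@(3,1)
Op 6: place BQ@(0,3)
Op 7: place WQ@(5,4)
Op 8: remove (3,1)
Per-piece attacks for W:
  WK@(2,1): attacks (2,2) (2,0) (3,1) (1,1) (3,2) (3,0) (1,2) (1,0)
  WK@(3,5): attacks (3,4) (4,5) (2,5) (4,4) (2,4)
  WQ@(5,4): attacks (5,5) (5,3) (5,2) (5,1) (5,0) (4,4) (3,4) (2,4) (1,4) (0,4) (4,5) (4,3) (3,2) (2,1) [ray(-1,-1) blocked at (2,1)]
W attacks (5,2): yes

Answer: yes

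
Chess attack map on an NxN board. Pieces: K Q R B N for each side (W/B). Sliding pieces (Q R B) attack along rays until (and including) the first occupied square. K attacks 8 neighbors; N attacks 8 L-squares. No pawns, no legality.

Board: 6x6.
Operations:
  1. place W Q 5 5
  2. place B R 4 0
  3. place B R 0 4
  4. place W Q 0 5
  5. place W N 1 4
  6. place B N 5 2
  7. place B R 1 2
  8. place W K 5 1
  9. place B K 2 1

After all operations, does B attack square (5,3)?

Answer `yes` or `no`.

Answer: no

Derivation:
Op 1: place WQ@(5,5)
Op 2: place BR@(4,0)
Op 3: place BR@(0,4)
Op 4: place WQ@(0,5)
Op 5: place WN@(1,4)
Op 6: place BN@(5,2)
Op 7: place BR@(1,2)
Op 8: place WK@(5,1)
Op 9: place BK@(2,1)
Per-piece attacks for B:
  BR@(0,4): attacks (0,5) (0,3) (0,2) (0,1) (0,0) (1,4) [ray(0,1) blocked at (0,5); ray(1,0) blocked at (1,4)]
  BR@(1,2): attacks (1,3) (1,4) (1,1) (1,0) (2,2) (3,2) (4,2) (5,2) (0,2) [ray(0,1) blocked at (1,4); ray(1,0) blocked at (5,2)]
  BK@(2,1): attacks (2,2) (2,0) (3,1) (1,1) (3,2) (3,0) (1,2) (1,0)
  BR@(4,0): attacks (4,1) (4,2) (4,3) (4,4) (4,5) (5,0) (3,0) (2,0) (1,0) (0,0)
  BN@(5,2): attacks (4,4) (3,3) (4,0) (3,1)
B attacks (5,3): no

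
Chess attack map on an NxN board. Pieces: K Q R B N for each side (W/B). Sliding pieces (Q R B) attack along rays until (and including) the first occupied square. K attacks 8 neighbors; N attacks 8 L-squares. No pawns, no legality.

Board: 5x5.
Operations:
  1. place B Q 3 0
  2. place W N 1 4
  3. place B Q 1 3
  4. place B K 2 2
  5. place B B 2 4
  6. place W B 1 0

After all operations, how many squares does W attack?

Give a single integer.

Op 1: place BQ@(3,0)
Op 2: place WN@(1,4)
Op 3: place BQ@(1,3)
Op 4: place BK@(2,2)
Op 5: place BB@(2,4)
Op 6: place WB@(1,0)
Per-piece attacks for W:
  WB@(1,0): attacks (2,1) (3,2) (4,3) (0,1)
  WN@(1,4): attacks (2,2) (3,3) (0,2)
Union (7 distinct): (0,1) (0,2) (2,1) (2,2) (3,2) (3,3) (4,3)

Answer: 7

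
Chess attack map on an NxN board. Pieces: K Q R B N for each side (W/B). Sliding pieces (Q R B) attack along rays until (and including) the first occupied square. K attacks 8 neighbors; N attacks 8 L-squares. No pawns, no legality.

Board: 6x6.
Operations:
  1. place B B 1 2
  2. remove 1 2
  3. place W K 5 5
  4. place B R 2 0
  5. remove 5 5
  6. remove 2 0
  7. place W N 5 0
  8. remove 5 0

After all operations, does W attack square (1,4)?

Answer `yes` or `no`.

Answer: no

Derivation:
Op 1: place BB@(1,2)
Op 2: remove (1,2)
Op 3: place WK@(5,5)
Op 4: place BR@(2,0)
Op 5: remove (5,5)
Op 6: remove (2,0)
Op 7: place WN@(5,0)
Op 8: remove (5,0)
Per-piece attacks for W:
W attacks (1,4): no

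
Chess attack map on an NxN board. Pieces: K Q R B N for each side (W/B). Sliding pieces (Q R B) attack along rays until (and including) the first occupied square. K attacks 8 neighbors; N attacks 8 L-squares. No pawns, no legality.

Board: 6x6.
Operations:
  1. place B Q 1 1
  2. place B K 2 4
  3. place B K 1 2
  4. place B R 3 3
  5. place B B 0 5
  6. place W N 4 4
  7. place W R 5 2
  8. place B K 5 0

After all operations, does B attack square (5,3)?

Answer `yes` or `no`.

Answer: yes

Derivation:
Op 1: place BQ@(1,1)
Op 2: place BK@(2,4)
Op 3: place BK@(1,2)
Op 4: place BR@(3,3)
Op 5: place BB@(0,5)
Op 6: place WN@(4,4)
Op 7: place WR@(5,2)
Op 8: place BK@(5,0)
Per-piece attacks for B:
  BB@(0,5): attacks (1,4) (2,3) (3,2) (4,1) (5,0) [ray(1,-1) blocked at (5,0)]
  BQ@(1,1): attacks (1,2) (1,0) (2,1) (3,1) (4,1) (5,1) (0,1) (2,2) (3,3) (2,0) (0,2) (0,0) [ray(0,1) blocked at (1,2); ray(1,1) blocked at (3,3)]
  BK@(1,2): attacks (1,3) (1,1) (2,2) (0,2) (2,3) (2,1) (0,3) (0,1)
  BK@(2,4): attacks (2,5) (2,3) (3,4) (1,4) (3,5) (3,3) (1,5) (1,3)
  BR@(3,3): attacks (3,4) (3,5) (3,2) (3,1) (3,0) (4,3) (5,3) (2,3) (1,3) (0,3)
  BK@(5,0): attacks (5,1) (4,0) (4,1)
B attacks (5,3): yes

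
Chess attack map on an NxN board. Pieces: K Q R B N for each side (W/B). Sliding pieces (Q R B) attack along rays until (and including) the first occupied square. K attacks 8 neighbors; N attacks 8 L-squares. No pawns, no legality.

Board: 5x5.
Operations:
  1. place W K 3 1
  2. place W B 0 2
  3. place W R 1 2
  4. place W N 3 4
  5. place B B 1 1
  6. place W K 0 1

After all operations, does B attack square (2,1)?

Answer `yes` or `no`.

Op 1: place WK@(3,1)
Op 2: place WB@(0,2)
Op 3: place WR@(1,2)
Op 4: place WN@(3,4)
Op 5: place BB@(1,1)
Op 6: place WK@(0,1)
Per-piece attacks for B:
  BB@(1,1): attacks (2,2) (3,3) (4,4) (2,0) (0,2) (0,0) [ray(-1,1) blocked at (0,2)]
B attacks (2,1): no

Answer: no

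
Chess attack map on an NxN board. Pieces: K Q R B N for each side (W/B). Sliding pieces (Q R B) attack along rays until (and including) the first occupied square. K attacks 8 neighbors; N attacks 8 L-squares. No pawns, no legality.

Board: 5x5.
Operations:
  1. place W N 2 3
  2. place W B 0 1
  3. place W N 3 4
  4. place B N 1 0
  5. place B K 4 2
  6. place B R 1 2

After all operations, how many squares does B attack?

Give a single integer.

Answer: 12

Derivation:
Op 1: place WN@(2,3)
Op 2: place WB@(0,1)
Op 3: place WN@(3,4)
Op 4: place BN@(1,0)
Op 5: place BK@(4,2)
Op 6: place BR@(1,2)
Per-piece attacks for B:
  BN@(1,0): attacks (2,2) (3,1) (0,2)
  BR@(1,2): attacks (1,3) (1,4) (1,1) (1,0) (2,2) (3,2) (4,2) (0,2) [ray(0,-1) blocked at (1,0); ray(1,0) blocked at (4,2)]
  BK@(4,2): attacks (4,3) (4,1) (3,2) (3,3) (3,1)
Union (12 distinct): (0,2) (1,0) (1,1) (1,3) (1,4) (2,2) (3,1) (3,2) (3,3) (4,1) (4,2) (4,3)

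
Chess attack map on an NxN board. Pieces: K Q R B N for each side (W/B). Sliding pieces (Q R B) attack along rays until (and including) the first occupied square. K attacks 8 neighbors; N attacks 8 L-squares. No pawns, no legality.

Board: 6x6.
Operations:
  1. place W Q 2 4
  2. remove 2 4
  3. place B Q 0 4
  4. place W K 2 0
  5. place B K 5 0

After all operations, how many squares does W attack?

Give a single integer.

Op 1: place WQ@(2,4)
Op 2: remove (2,4)
Op 3: place BQ@(0,4)
Op 4: place WK@(2,0)
Op 5: place BK@(5,0)
Per-piece attacks for W:
  WK@(2,0): attacks (2,1) (3,0) (1,0) (3,1) (1,1)
Union (5 distinct): (1,0) (1,1) (2,1) (3,0) (3,1)

Answer: 5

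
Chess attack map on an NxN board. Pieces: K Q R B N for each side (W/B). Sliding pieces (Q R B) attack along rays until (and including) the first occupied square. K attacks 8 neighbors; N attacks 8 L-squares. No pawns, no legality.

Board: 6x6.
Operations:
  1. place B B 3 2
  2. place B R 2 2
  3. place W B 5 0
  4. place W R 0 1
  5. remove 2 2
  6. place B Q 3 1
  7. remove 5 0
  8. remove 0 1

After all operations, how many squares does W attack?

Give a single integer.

Op 1: place BB@(3,2)
Op 2: place BR@(2,2)
Op 3: place WB@(5,0)
Op 4: place WR@(0,1)
Op 5: remove (2,2)
Op 6: place BQ@(3,1)
Op 7: remove (5,0)
Op 8: remove (0,1)
Per-piece attacks for W:
Union (0 distinct): (none)

Answer: 0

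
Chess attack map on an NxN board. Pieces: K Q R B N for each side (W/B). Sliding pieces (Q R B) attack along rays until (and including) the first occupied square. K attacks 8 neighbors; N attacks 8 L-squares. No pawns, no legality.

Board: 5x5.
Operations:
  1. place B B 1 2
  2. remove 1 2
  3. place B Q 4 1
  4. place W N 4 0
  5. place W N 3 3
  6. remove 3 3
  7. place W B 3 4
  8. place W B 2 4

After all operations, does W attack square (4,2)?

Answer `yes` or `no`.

Op 1: place BB@(1,2)
Op 2: remove (1,2)
Op 3: place BQ@(4,1)
Op 4: place WN@(4,0)
Op 5: place WN@(3,3)
Op 6: remove (3,3)
Op 7: place WB@(3,4)
Op 8: place WB@(2,4)
Per-piece attacks for W:
  WB@(2,4): attacks (3,3) (4,2) (1,3) (0,2)
  WB@(3,4): attacks (4,3) (2,3) (1,2) (0,1)
  WN@(4,0): attacks (3,2) (2,1)
W attacks (4,2): yes

Answer: yes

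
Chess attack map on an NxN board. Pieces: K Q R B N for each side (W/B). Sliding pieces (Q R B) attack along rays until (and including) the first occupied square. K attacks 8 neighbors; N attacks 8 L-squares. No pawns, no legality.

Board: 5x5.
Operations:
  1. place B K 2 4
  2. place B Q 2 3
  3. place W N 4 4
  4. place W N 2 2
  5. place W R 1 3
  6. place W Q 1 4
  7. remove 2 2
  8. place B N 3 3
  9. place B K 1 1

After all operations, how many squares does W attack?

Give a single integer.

Op 1: place BK@(2,4)
Op 2: place BQ@(2,3)
Op 3: place WN@(4,4)
Op 4: place WN@(2,2)
Op 5: place WR@(1,3)
Op 6: place WQ@(1,4)
Op 7: remove (2,2)
Op 8: place BN@(3,3)
Op 9: place BK@(1,1)
Per-piece attacks for W:
  WR@(1,3): attacks (1,4) (1,2) (1,1) (2,3) (0,3) [ray(0,1) blocked at (1,4); ray(0,-1) blocked at (1,1); ray(1,0) blocked at (2,3)]
  WQ@(1,4): attacks (1,3) (2,4) (0,4) (2,3) (0,3) [ray(0,-1) blocked at (1,3); ray(1,0) blocked at (2,4); ray(1,-1) blocked at (2,3)]
  WN@(4,4): attacks (3,2) (2,3)
Union (9 distinct): (0,3) (0,4) (1,1) (1,2) (1,3) (1,4) (2,3) (2,4) (3,2)

Answer: 9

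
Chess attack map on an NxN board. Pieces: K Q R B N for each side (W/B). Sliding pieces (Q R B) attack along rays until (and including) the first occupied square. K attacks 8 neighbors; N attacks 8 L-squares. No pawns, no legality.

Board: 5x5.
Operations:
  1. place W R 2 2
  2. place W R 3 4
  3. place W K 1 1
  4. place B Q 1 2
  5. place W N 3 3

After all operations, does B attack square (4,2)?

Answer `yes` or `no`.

Op 1: place WR@(2,2)
Op 2: place WR@(3,4)
Op 3: place WK@(1,1)
Op 4: place BQ@(1,2)
Op 5: place WN@(3,3)
Per-piece attacks for B:
  BQ@(1,2): attacks (1,3) (1,4) (1,1) (2,2) (0,2) (2,3) (3,4) (2,1) (3,0) (0,3) (0,1) [ray(0,-1) blocked at (1,1); ray(1,0) blocked at (2,2); ray(1,1) blocked at (3,4)]
B attacks (4,2): no

Answer: no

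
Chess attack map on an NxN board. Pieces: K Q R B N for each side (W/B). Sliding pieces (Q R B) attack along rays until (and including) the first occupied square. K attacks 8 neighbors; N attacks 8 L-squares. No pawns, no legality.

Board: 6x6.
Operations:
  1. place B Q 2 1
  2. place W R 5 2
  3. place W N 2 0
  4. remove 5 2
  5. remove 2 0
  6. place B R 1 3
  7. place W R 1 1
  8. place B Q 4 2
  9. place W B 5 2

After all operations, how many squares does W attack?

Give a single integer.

Answer: 10

Derivation:
Op 1: place BQ@(2,1)
Op 2: place WR@(5,2)
Op 3: place WN@(2,0)
Op 4: remove (5,2)
Op 5: remove (2,0)
Op 6: place BR@(1,3)
Op 7: place WR@(1,1)
Op 8: place BQ@(4,2)
Op 9: place WB@(5,2)
Per-piece attacks for W:
  WR@(1,1): attacks (1,2) (1,3) (1,0) (2,1) (0,1) [ray(0,1) blocked at (1,3); ray(1,0) blocked at (2,1)]
  WB@(5,2): attacks (4,3) (3,4) (2,5) (4,1) (3,0)
Union (10 distinct): (0,1) (1,0) (1,2) (1,3) (2,1) (2,5) (3,0) (3,4) (4,1) (4,3)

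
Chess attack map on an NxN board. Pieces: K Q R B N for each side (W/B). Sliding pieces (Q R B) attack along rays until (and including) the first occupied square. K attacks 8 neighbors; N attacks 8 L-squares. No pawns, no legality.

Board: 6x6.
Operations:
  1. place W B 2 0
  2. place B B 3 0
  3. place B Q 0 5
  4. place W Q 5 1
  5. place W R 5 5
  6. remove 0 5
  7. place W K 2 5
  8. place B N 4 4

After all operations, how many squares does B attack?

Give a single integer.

Answer: 8

Derivation:
Op 1: place WB@(2,0)
Op 2: place BB@(3,0)
Op 3: place BQ@(0,5)
Op 4: place WQ@(5,1)
Op 5: place WR@(5,5)
Op 6: remove (0,5)
Op 7: place WK@(2,5)
Op 8: place BN@(4,4)
Per-piece attacks for B:
  BB@(3,0): attacks (4,1) (5,2) (2,1) (1,2) (0,3)
  BN@(4,4): attacks (2,5) (5,2) (3,2) (2,3)
Union (8 distinct): (0,3) (1,2) (2,1) (2,3) (2,5) (3,2) (4,1) (5,2)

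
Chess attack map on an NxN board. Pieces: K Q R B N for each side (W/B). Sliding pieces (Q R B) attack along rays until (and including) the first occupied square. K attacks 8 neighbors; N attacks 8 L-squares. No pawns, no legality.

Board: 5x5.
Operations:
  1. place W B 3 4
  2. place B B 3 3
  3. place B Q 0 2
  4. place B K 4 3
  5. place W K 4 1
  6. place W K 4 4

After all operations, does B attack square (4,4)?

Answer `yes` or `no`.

Op 1: place WB@(3,4)
Op 2: place BB@(3,3)
Op 3: place BQ@(0,2)
Op 4: place BK@(4,3)
Op 5: place WK@(4,1)
Op 6: place WK@(4,4)
Per-piece attacks for B:
  BQ@(0,2): attacks (0,3) (0,4) (0,1) (0,0) (1,2) (2,2) (3,2) (4,2) (1,3) (2,4) (1,1) (2,0)
  BB@(3,3): attacks (4,4) (4,2) (2,4) (2,2) (1,1) (0,0) [ray(1,1) blocked at (4,4)]
  BK@(4,3): attacks (4,4) (4,2) (3,3) (3,4) (3,2)
B attacks (4,4): yes

Answer: yes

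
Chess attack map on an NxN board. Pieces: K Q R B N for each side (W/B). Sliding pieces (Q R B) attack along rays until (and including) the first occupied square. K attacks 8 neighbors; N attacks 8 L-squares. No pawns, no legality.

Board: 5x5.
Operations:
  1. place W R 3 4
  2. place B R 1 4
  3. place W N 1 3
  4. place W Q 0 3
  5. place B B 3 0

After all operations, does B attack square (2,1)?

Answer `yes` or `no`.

Answer: yes

Derivation:
Op 1: place WR@(3,4)
Op 2: place BR@(1,4)
Op 3: place WN@(1,3)
Op 4: place WQ@(0,3)
Op 5: place BB@(3,0)
Per-piece attacks for B:
  BR@(1,4): attacks (1,3) (2,4) (3,4) (0,4) [ray(0,-1) blocked at (1,3); ray(1,0) blocked at (3,4)]
  BB@(3,0): attacks (4,1) (2,1) (1,2) (0,3) [ray(-1,1) blocked at (0,3)]
B attacks (2,1): yes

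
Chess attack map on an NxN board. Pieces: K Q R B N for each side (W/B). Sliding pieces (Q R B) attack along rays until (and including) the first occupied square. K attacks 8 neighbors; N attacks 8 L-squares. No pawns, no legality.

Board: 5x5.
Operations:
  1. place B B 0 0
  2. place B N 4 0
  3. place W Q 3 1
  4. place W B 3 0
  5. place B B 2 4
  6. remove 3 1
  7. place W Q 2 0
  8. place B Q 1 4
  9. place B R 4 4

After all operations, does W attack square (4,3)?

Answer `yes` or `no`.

Answer: no

Derivation:
Op 1: place BB@(0,0)
Op 2: place BN@(4,0)
Op 3: place WQ@(3,1)
Op 4: place WB@(3,0)
Op 5: place BB@(2,4)
Op 6: remove (3,1)
Op 7: place WQ@(2,0)
Op 8: place BQ@(1,4)
Op 9: place BR@(4,4)
Per-piece attacks for W:
  WQ@(2,0): attacks (2,1) (2,2) (2,3) (2,4) (3,0) (1,0) (0,0) (3,1) (4,2) (1,1) (0,2) [ray(0,1) blocked at (2,4); ray(1,0) blocked at (3,0); ray(-1,0) blocked at (0,0)]
  WB@(3,0): attacks (4,1) (2,1) (1,2) (0,3)
W attacks (4,3): no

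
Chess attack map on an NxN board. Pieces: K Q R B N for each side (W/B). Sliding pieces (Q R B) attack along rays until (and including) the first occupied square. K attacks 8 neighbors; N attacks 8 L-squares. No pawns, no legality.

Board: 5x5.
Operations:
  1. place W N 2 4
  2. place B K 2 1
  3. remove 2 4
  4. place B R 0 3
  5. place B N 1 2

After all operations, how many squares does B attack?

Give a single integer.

Answer: 17

Derivation:
Op 1: place WN@(2,4)
Op 2: place BK@(2,1)
Op 3: remove (2,4)
Op 4: place BR@(0,3)
Op 5: place BN@(1,2)
Per-piece attacks for B:
  BR@(0,3): attacks (0,4) (0,2) (0,1) (0,0) (1,3) (2,3) (3,3) (4,3)
  BN@(1,2): attacks (2,4) (3,3) (0,4) (2,0) (3,1) (0,0)
  BK@(2,1): attacks (2,2) (2,0) (3,1) (1,1) (3,2) (3,0) (1,2) (1,0)
Union (17 distinct): (0,0) (0,1) (0,2) (0,4) (1,0) (1,1) (1,2) (1,3) (2,0) (2,2) (2,3) (2,4) (3,0) (3,1) (3,2) (3,3) (4,3)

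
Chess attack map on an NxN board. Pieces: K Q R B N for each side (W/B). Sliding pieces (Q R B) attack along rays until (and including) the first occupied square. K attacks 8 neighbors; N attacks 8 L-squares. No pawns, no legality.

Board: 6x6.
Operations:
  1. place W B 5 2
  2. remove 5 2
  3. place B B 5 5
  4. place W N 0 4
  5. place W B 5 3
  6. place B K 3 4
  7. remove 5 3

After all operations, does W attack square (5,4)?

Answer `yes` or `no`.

Op 1: place WB@(5,2)
Op 2: remove (5,2)
Op 3: place BB@(5,5)
Op 4: place WN@(0,4)
Op 5: place WB@(5,3)
Op 6: place BK@(3,4)
Op 7: remove (5,3)
Per-piece attacks for W:
  WN@(0,4): attacks (2,5) (1,2) (2,3)
W attacks (5,4): no

Answer: no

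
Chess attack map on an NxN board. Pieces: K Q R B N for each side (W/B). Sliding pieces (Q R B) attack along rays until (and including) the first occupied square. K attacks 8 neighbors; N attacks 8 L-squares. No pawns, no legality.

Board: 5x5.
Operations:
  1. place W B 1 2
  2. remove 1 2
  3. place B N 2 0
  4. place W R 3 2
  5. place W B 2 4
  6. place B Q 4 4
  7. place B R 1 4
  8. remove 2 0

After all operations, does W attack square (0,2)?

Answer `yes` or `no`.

Op 1: place WB@(1,2)
Op 2: remove (1,2)
Op 3: place BN@(2,0)
Op 4: place WR@(3,2)
Op 5: place WB@(2,4)
Op 6: place BQ@(4,4)
Op 7: place BR@(1,4)
Op 8: remove (2,0)
Per-piece attacks for W:
  WB@(2,4): attacks (3,3) (4,2) (1,3) (0,2)
  WR@(3,2): attacks (3,3) (3,4) (3,1) (3,0) (4,2) (2,2) (1,2) (0,2)
W attacks (0,2): yes

Answer: yes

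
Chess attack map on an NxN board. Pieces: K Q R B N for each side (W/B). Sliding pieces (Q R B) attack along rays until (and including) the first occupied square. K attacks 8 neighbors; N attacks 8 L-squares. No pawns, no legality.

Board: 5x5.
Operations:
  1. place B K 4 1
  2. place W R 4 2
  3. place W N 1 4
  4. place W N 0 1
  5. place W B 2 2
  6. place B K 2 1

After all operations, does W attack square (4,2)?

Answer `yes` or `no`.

Op 1: place BK@(4,1)
Op 2: place WR@(4,2)
Op 3: place WN@(1,4)
Op 4: place WN@(0,1)
Op 5: place WB@(2,2)
Op 6: place BK@(2,1)
Per-piece attacks for W:
  WN@(0,1): attacks (1,3) (2,2) (2,0)
  WN@(1,4): attacks (2,2) (3,3) (0,2)
  WB@(2,2): attacks (3,3) (4,4) (3,1) (4,0) (1,3) (0,4) (1,1) (0,0)
  WR@(4,2): attacks (4,3) (4,4) (4,1) (3,2) (2,2) [ray(0,-1) blocked at (4,1); ray(-1,0) blocked at (2,2)]
W attacks (4,2): no

Answer: no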